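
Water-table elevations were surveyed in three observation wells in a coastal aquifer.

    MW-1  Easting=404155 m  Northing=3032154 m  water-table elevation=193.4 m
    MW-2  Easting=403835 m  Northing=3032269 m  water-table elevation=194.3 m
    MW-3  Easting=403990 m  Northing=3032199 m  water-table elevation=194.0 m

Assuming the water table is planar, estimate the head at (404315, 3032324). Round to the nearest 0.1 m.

190.8 m

Taking MW-1 as reference: MW-2−MW-1 = (-320, 115, +0.9); MW-3−MW-1 = (-165, 45, +0.6).
Solve a·Δx + b·Δy = Δh: det = (-320)·45 − (-165)·115 = 4575.
∂h/∂x = [(+0.9)·45 − (+0.6)·115] / 4575 = -0.006230
∂h/∂y = [(-320)·(+0.6) − (-165)·(+0.9)] / 4575 = -0.009508
h(404315, 3032324) = 193.4 + (-0.006230)·(160) + (-0.009508)·(170) = 193.4 -0.997 -1.616 = 190.787 m.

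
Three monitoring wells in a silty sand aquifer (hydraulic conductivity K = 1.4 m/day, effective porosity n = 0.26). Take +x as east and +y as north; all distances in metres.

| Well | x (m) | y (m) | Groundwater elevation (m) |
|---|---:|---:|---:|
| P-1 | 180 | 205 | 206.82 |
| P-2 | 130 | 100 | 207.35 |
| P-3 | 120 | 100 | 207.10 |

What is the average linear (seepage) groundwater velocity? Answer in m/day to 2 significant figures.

0.16 m/day

Taking P-1 as reference: P-2−P-1 = (-50, -105, +0.53); P-3−P-1 = (-60, -105, +0.28).
Determinant of the coordinate differences = (-50)·(-105) − (-60)·(-105) = -1050.
∂h/∂x = [(+0.53)·(-105) − (+0.28)·(-105)] / -1050 = +0.02500
∂h/∂y = [(-50)·(+0.28) − (-60)·(+0.53)] / -1050 = -0.01695
|∇h| = √(0.02500² + -0.01695²) = 0.0302
Seepage velocity v = K·i/n = 1.4 × 0.0302 / 0.26 = 0.1626 m/day.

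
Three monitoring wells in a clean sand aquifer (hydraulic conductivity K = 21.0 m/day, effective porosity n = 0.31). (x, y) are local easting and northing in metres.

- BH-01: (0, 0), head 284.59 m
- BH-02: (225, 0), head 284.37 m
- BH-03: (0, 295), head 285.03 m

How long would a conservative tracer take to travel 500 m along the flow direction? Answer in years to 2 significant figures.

∂h/∂x = (284.37 − 284.59) / (225 − 0) = -0.0009778
∂h/∂y = (285.03 − 284.59) / (295 − 0) = +0.001492
|∇h| = √(-0.0009778² + 0.001492²) = 0.001784
Seepage velocity v = K·i/n = 21.0 × 0.001784 / 0.31 = 0.1209 m/day.
t = 500 / 0.1209 = 4136 days = 11.3 years.

11 years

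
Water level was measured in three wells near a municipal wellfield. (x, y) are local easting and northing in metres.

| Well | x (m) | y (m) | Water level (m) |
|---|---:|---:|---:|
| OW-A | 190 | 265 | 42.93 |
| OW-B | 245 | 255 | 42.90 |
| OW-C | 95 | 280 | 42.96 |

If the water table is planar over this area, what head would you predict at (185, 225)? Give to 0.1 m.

42.5 m

Differences from OW-A: to OW-B (Δx, Δy, Δh) = (55, -10, -0.03); to OW-C = (-95, 15, +0.03).
Solve a·Δx + b·Δy = Δh: det = 55·15 − (-95)·(-10) = -125.
∂h/∂x = [(-0.03)·15 − (+0.03)·(-10)] / -125 = +0.001200
∂h/∂y = [55·(+0.03) − (-95)·(-0.03)] / -125 = +0.009600
h(185, 225) = 42.93 + (+0.001200)·(-5) + (+0.009600)·(-40) = 42.93 -0.006 -0.384 = 42.540 m.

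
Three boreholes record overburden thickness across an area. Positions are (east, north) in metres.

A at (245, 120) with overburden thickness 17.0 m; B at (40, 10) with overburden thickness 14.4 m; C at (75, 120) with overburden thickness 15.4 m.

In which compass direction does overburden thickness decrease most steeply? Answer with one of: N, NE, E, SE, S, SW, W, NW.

SW

With d = a·x + b·y + c and A as origin, the differences give:
  (-205)·a + (-110)·b = -2.6
  (-170)·a + 0·b = -1.6
Eliminate b (×0 and ×(-110), subtract): -18700·a = -176.00 → a = ∂d/∂x = +0.009412
Back-substitute: b = ∂d/∂y = +0.006096.
Steepest decrease is along −∇f = (-0.009412 E, -0.006096 N) → southwest.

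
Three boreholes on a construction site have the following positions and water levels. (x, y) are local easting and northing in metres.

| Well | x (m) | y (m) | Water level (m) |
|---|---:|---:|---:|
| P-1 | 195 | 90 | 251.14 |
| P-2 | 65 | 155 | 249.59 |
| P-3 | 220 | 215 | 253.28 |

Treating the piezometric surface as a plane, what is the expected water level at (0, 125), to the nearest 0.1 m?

With h = a·x + b·y + c and P-1 as origin, the differences give:
  (-130)·a + 65·b = -1.55
  25·a + 125·b = +2.14
Eliminate b (×125 and ×65, subtract): -17875·a = -332.850 → a = ∂h/∂x = +0.01862
Back-substitute: b = ∂h/∂y = +0.01340.
h(0, 125) = 251.14 + (+0.01862)·(-195) + (+0.01340)·(35) = 251.14 -3.631 +0.469 = 247.978 m.

248.0 m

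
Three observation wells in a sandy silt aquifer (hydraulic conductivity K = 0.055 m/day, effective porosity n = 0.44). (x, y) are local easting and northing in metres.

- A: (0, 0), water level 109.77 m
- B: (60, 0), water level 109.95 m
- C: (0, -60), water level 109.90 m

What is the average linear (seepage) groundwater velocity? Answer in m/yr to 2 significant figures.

∂h/∂x = (109.95 − 109.77) / (60 − 0) = +0.003000
∂h/∂y = (109.90 − 109.77) / (-60 − 0) = -0.002167
|∇h| = √(0.003000² + -0.002167²) = 0.003701
Seepage velocity v = K·i/n = 0.055 × 0.003701 / 0.44 = 0.0004626 m/day = 0.169 m/yr.

0.17 m/yr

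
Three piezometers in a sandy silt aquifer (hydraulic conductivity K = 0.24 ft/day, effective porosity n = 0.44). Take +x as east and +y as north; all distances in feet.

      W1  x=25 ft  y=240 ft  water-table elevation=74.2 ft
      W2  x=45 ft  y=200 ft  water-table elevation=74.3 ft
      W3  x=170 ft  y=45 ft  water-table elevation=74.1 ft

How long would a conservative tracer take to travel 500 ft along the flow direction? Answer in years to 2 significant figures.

Taking W1 as reference: W2−W1 = (20, -40, +0.1); W3−W1 = (145, -195, -0.1).
Solve a·Δx + b·Δy = Δh: det = 20·(-195) − 145·(-40) = 1900.
∂h/∂x = [(+0.1)·(-195) − (-0.1)·(-40)] / 1900 = -0.01237
∂h/∂y = [20·(-0.1) − 145·(+0.1)] / 1900 = -0.008684
|∇h| = √(-0.01237² + -0.008684²) = 0.01511
Seepage velocity v = K·i/n = 0.24 × 0.01511 / 0.44 = 0.008242 ft/day.
t = 500 / 0.008242 = 6.066e+04 days = 166 years.

170 years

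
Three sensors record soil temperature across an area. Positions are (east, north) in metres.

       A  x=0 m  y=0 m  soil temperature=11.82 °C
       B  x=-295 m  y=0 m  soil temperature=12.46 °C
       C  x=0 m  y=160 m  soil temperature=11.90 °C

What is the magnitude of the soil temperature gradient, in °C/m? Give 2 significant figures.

∂T/∂x = (12.46 − 11.82) / (-295 − 0) = -0.002169
∂T/∂y = (11.90 − 11.82) / (160 − 0) = +0.0005000
|∇f| = √(-0.002169² + 0.0005000²) = 0.002226 °C/m

0.0022 °C/m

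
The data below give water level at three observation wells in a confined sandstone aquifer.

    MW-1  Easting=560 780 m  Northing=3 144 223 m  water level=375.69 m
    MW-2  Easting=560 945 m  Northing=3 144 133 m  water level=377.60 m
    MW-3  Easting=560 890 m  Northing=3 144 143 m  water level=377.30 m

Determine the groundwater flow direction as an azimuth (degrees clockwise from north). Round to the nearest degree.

352°

Taking MW-1 as reference: MW-2−MW-1 = (165, -90, +1.91); MW-3−MW-1 = (110, -80, +1.61).
Solve a·Δx + b·Δy = Δh: det = 165·(-80) − 110·(-90) = -3300.
∂h/∂x = [(+1.91)·(-80) − (+1.61)·(-90)] / -3300 = +0.002394
∂h/∂y = [165·(+1.61) − 110·(+1.91)] / -3300 = -0.01683
Flow direction (−∇h) has components (-0.002394 E, +0.01683 N).
Azimuth = atan2(E, N) = atan2(-0.002394, +0.01683) = 351.9° ≈ 352°.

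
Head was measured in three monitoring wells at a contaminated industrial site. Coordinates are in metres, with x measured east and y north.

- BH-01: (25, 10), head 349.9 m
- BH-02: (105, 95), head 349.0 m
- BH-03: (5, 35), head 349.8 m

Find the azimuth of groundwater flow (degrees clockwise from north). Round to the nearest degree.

Taking BH-01 as reference: BH-02−BH-01 = (80, 85, -0.9); BH-03−BH-01 = (-20, 25, -0.1).
Determinant of the coordinate differences = 80·25 − (-20)·85 = 3700.
∂h/∂x = [(-0.9)·25 − (-0.1)·85] / 3700 = -0.003784
∂h/∂y = [80·(-0.1) − (-20)·(-0.9)] / 3700 = -0.007027
Flow direction (−∇h) has components (+0.003784 E, +0.007027 N).
Azimuth = atan2(E, N) = atan2(+0.003784, +0.007027) = 28.3° ≈ 028°.

028°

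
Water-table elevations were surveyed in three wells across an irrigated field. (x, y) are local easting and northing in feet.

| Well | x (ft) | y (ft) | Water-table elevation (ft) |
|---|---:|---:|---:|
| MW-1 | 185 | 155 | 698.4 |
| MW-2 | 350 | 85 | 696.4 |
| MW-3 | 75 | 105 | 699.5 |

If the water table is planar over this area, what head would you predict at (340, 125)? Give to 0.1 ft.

696.6 ft

Differences from MW-1: to MW-2 (Δx, Δy, Δh) = (165, -70, -2.0); to MW-3 = (-110, -50, +1.1).
Solve a·Δx + b·Δy = Δh: det = 165·(-50) − (-110)·(-70) = -15950.
∂h/∂x = [(-2.0)·(-50) − (+1.1)·(-70)] / -15950 = -0.01110
∂h/∂y = [165·(+1.1) − (-110)·(-2.0)] / -15950 = +0.002414
h(340, 125) = 698.4 + (-0.01110)·(155) + (+0.002414)·(-30) = 698.4 -1.720 -0.072 = 696.608 ft.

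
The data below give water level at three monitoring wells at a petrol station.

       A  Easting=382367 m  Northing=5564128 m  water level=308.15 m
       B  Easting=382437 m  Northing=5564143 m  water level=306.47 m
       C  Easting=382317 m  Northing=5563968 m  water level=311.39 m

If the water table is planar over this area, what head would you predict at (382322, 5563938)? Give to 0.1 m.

Three-point gradient (reference A): Δ to B = (70, 15, -1.68), Δ to C = (-50, -160, +3.24).
∂h/∂x = -0.02107, ∂h/∂y = -0.01367 (det = -10450).
h(382322, 5563938) = 308.15 + (-0.02107)·(-45) + (-0.01367)·(-190) = 308.15 +0.948 +2.596 = 311.695 m.

311.7 m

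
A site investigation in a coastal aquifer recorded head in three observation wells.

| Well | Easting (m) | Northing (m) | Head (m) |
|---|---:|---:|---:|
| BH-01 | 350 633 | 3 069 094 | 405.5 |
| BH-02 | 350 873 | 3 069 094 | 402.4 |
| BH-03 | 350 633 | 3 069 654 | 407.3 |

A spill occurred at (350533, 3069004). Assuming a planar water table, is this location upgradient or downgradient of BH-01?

upgradient

∂h/∂x = (402.4 − 405.5) / (350873 − 350633) = -0.01292
∂h/∂y = (407.3 − 405.5) / (3069654 − 3069094) = +0.003214
Head at (350533, 3069004) = 405.5 + (-0.01292)·(-100) + (+0.003214)·(-90) = 406.50 m.
That is higher than the 405.5 m at BH-01, so the point is upgradient.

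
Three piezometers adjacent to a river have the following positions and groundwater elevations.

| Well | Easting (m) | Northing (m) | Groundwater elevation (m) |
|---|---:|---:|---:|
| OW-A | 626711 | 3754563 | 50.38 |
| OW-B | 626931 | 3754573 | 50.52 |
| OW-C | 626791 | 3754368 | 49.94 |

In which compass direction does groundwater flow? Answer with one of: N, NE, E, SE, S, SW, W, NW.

S

Taking OW-A as reference: OW-B−OW-A = (220, 10, +0.14); OW-C−OW-A = (80, -195, -0.44).
Determinant of the coordinate differences = 220·(-195) − 80·10 = -43700.
∂h/∂x = [(+0.14)·(-195) − (-0.44)·10] / -43700 = +0.0005240
∂h/∂y = [220·(-0.44) − 80·(+0.14)] / -43700 = +0.002471
Flow = −∇h = (-0.0005240 east, -0.002471 north), which points south.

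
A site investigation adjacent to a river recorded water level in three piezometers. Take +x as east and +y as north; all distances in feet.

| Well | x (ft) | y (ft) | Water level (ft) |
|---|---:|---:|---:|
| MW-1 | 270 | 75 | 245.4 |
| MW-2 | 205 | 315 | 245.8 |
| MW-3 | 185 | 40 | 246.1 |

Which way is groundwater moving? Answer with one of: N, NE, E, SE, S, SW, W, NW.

With h = a·x + b·y + c and MW-1 as origin, the differences give:
  (-65)·a + 240·b = +0.4
  (-85)·a + (-35)·b = +0.7
Eliminate b (×(-35) and ×240, subtract): 22675·a = -182.00 → a = ∂h/∂x = -0.008026
Back-substitute: b = ∂h/∂y = -0.0005072.
Flow = −∇h = (+0.008026 east, +0.0005072 north), which points east.

E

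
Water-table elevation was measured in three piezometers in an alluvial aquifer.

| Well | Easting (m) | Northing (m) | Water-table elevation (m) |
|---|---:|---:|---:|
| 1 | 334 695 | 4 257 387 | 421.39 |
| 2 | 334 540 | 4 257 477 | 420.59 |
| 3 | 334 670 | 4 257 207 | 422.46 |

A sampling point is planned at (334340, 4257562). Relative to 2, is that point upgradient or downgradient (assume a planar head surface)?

downgradient

Three-point gradient (reference 1): Δ to 2 = (-155, 90, -0.80), Δ to 3 = (-25, -180, +1.07).
∂h/∂x = +0.001582, ∂h/∂y = -0.006164 (det = 30150).
Head at (334340, 4257562) = 421.39 + (+0.001582)·(-355) + (-0.006164)·(175) = 419.75 m.
That is lower than the 420.59 m at 2, so the point is downgradient.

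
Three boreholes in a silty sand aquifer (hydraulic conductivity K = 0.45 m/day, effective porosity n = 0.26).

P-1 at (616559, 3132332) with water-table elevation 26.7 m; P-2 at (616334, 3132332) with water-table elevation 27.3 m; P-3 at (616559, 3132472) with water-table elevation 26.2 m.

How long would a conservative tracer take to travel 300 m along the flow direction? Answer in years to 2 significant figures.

110 years

∂h/∂x = (27.3 − 26.7) / (616334 − 616559) = -0.002667
∂h/∂y = (26.2 − 26.7) / (3132472 − 3132332) = -0.003571
|∇h| = √(-0.002667² + -0.003571²) = 0.004457
Seepage velocity v = K·i/n = 0.45 × 0.004457 / 0.26 = 0.007714 m/day.
t = 300 / 0.007714 = 3.889e+04 days = 106 years.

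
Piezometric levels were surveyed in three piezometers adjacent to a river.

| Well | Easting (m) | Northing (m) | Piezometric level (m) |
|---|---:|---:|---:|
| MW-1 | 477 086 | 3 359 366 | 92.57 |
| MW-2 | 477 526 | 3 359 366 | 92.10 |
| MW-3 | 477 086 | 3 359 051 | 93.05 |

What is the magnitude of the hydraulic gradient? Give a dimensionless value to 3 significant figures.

∂h/∂x = (92.10 − 92.57) / (477526 − 477086) = -0.001068
∂h/∂y = (93.05 − 92.57) / (3359051 − 3359366) = -0.001524
|∇h| = √(-0.001068² + -0.001524²) = 0.001861

0.00186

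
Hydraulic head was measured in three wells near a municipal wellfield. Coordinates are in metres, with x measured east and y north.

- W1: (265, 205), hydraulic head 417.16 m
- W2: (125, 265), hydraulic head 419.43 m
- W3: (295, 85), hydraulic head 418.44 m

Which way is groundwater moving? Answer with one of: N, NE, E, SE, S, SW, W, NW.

NE

Three-point gradient (reference W1): Δ to W2 = (-140, 60, +2.27), Δ to W3 = (30, -120, +1.28).
∂h/∂x = -0.02328, ∂h/∂y = -0.01649 (det = 15000).
Flow = −∇h = (+0.02328 east, +0.01649 north), which points northeast.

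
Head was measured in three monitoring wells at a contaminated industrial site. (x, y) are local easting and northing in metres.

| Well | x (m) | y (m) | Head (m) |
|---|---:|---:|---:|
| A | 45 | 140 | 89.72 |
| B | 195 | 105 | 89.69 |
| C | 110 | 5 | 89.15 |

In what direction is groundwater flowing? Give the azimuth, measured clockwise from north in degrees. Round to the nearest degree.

191°

Taking A as reference: B−A = (150, -35, -0.03); C−A = (65, -135, -0.57).
Solve a·Δx + b·Δy = Δh: det = 150·(-135) − 65·(-35) = -17975.
∂h/∂x = [(-0.03)·(-135) − (-0.57)·(-35)] / -17975 = +0.0008846
∂h/∂y = [150·(-0.57) − 65·(-0.03)] / -17975 = +0.004648
Flow direction (−∇h) has components (-0.0008846 E, -0.004648 N).
Azimuth = atan2(E, N) = atan2(-0.0008846, -0.004648) = 190.8° ≈ 191°.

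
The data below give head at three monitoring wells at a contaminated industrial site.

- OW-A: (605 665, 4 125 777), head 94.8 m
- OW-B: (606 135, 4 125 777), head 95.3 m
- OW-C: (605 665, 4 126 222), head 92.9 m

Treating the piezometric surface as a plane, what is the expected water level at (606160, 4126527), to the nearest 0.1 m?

∂h/∂x = (95.3 − 94.8) / (606135 − 605665) = +0.001064
∂h/∂y = (92.9 − 94.8) / (4126222 − 4125777) = -0.004270
h(606160, 4126527) = 94.8 + (+0.001064)·(495) + (-0.004270)·(750) = 94.8 +0.527 -3.202 = 92.124 m.

92.1 m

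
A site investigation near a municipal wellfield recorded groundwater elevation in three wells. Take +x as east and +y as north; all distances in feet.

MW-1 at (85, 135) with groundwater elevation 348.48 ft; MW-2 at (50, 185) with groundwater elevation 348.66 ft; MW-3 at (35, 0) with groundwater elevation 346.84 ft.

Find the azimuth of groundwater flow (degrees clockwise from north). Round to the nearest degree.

With h = a·x + b·y + c and MW-1 as origin, the differences give:
  (-35)·a + 50·b = +0.18
  (-50)·a + (-135)·b = -1.64
Eliminate b (×(-135) and ×50, subtract): 7225·a = 57.700 → a = ∂h/∂x = +0.007986
Back-substitute: b = ∂h/∂y = +0.009190.
Flow direction (−∇h) has components (-0.007986 E, -0.009190 N).
Azimuth = atan2(E, N) = atan2(-0.007986, -0.009190) = 221.0° ≈ 221°.

221°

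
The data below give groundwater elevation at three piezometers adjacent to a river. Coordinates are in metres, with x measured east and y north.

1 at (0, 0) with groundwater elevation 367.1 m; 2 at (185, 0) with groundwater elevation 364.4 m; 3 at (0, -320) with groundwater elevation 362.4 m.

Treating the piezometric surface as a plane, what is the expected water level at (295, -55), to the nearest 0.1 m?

362.0 m

∂h/∂x = (364.4 − 367.1) / (185 − 0) = -0.01459
∂h/∂y = (362.4 − 367.1) / (-320 − 0) = +0.01469
h(295, -55) = 367.1 + (-0.01459)·(295) + (+0.01469)·(-55) = 367.1 -4.305 -0.808 = 361.987 m.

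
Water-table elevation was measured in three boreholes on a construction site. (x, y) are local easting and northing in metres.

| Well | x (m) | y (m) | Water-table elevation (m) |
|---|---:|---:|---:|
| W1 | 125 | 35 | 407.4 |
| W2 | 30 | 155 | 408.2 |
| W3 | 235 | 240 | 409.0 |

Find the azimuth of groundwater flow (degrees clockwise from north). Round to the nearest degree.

187°

With h = a·x + b·y + c and W1 as origin, the differences give:
  (-95)·a + 120·b = +0.8
  110·a + 205·b = +1.6
Eliminate b (×205 and ×120, subtract): -32675·a = -28.00 → a = ∂h/∂x = +0.0008569
Back-substitute: b = ∂h/∂y = +0.007345.
Flow direction (−∇h) has components (-0.0008569 E, -0.007345 N).
Azimuth = atan2(E, N) = atan2(-0.0008569, -0.007345) = 186.7° ≈ 187°.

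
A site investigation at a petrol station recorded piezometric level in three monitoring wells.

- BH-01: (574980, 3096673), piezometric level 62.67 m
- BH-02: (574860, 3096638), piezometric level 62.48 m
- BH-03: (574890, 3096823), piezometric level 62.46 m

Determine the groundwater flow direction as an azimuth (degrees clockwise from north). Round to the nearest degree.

283°

Taking BH-01 as reference: BH-02−BH-01 = (-120, -35, -0.19); BH-03−BH-01 = (-90, 150, -0.21).
Determinant of the coordinate differences = (-120)·150 − (-90)·(-35) = -21150.
∂h/∂x = [(-0.19)·150 − (-0.21)·(-35)] / -21150 = +0.001695
∂h/∂y = [(-120)·(-0.21) − (-90)·(-0.19)] / -21150 = -0.0003830
Flow direction (−∇h) has components (-0.001695 E, +0.0003830 N).
Azimuth = atan2(E, N) = atan2(-0.001695, +0.0003830) = 282.7° ≈ 283°.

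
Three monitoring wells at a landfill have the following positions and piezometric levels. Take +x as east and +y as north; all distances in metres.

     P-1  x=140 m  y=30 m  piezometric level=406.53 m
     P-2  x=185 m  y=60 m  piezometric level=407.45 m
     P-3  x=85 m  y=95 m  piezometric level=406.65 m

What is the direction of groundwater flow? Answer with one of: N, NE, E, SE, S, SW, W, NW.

SW

Taking P-1 as reference: P-2−P-1 = (45, 30, +0.92); P-3−P-1 = (-55, 65, +0.12).
Solve a·Δx + b·Δy = Δh: det = 45·65 − (-55)·30 = 4575.
∂h/∂x = [(+0.92)·65 − (+0.12)·30] / 4575 = +0.01228
∂h/∂y = [45·(+0.12) − (-55)·(+0.92)] / 4575 = +0.01224
Flow = −∇h = (-0.01228 east, -0.01224 north), which points southwest.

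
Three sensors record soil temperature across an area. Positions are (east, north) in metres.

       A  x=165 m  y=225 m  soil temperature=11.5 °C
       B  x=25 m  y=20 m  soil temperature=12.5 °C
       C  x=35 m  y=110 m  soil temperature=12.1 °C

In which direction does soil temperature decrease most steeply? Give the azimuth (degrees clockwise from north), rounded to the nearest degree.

010°

Differences from A: to B (Δx, Δy, Δh) = (-140, -205, +1.0); to C = (-130, -115, +0.6).
Determinant of the coordinate differences = (-140)·(-115) − (-130)·(-205) = -10550.
∂T/∂x = [(+1.0)·(-115) − (+0.6)·(-205)] / -10550 = -0.0007583
∂T/∂y = [(-140)·(+0.6) − (-130)·(+1.0)] / -10550 = -0.004360
Steepest decrease is along −∇f: components (+0.0007583 E, +0.004360 N).
Azimuth = atan2(+0.0007583, +0.004360) = 9.9° ≈ 010°.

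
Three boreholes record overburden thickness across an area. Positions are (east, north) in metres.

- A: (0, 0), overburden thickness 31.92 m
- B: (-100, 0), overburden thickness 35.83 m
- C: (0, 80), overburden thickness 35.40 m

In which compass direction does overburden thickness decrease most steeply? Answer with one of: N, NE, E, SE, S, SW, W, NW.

∂d/∂x = (35.83 − 31.92) / (-100 − 0) = -0.03910
∂d/∂y = (35.40 − 31.92) / (80 − 0) = +0.04350
Steepest decrease is along −∇f = (+0.03910 E, -0.04350 N) → southeast.

SE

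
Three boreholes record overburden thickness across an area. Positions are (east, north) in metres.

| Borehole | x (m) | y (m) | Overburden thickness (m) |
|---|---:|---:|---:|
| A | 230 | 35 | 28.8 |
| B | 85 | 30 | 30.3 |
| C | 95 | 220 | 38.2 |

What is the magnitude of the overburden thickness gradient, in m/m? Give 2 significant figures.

With d = a·x + b·y + c and A as origin, the differences give:
  (-145)·a + (-5)·b = +1.5
  (-135)·a + 185·b = +9.4
Eliminate b (×185 and ×(-5), subtract): -27500·a = 324.50 → a = ∂d/∂x = -0.01180
Back-substitute: b = ∂d/∂y = +0.04220.
|∇f| = √(-0.01180² + 0.04220²) = 0.04382 m/m

0.044 m/m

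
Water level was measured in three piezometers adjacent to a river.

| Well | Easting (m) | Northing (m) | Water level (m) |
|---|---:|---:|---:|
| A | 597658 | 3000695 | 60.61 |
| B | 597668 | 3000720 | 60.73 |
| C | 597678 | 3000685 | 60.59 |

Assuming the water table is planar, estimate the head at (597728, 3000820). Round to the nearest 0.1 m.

61.2 m

With h = a·x + b·y + c and A as origin, the differences give:
  10·a + 25·b = +0.12
  20·a + (-10)·b = -0.02
Eliminate b (×(-10) and ×25, subtract): -600·a = -0.700 → a = ∂h/∂x = +0.001167
Back-substitute: b = ∂h/∂y = +0.004333.
h(597728, 3000820) = 60.61 + (+0.001167)·(70) + (+0.004333)·(125) = 60.61 +0.082 +0.542 = 61.233 m.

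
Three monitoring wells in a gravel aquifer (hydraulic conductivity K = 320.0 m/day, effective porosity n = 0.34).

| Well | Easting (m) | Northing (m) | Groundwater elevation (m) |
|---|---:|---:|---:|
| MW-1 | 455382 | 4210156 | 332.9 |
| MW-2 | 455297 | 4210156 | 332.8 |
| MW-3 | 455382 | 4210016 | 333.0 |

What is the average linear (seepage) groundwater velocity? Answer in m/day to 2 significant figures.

∂h/∂x = (332.8 − 332.9) / (455297 − 455382) = +0.001176
∂h/∂y = (333.0 − 332.9) / (4210016 − 4210156) = -0.0007143
|∇h| = √(0.001176² + -0.0007143²) = 0.001376
Seepage velocity v = K·i/n = 320.0 × 0.001376 / 0.34 = 1.295 m/day.

1.3 m/day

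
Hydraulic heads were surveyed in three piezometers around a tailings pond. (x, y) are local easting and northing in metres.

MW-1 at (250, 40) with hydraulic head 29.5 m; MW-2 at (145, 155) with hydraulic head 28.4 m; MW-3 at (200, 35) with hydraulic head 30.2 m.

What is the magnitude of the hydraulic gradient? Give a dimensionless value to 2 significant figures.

0.024

Taking MW-1 as reference: MW-2−MW-1 = (-105, 115, -1.1); MW-3−MW-1 = (-50, -5, +0.7).
Solve a·Δx + b·Δy = Δh: det = (-105)·(-5) − (-50)·115 = 6275.
∂h/∂x = [(-1.1)·(-5) − (+0.7)·115] / 6275 = -0.01195
∂h/∂y = [(-105)·(+0.7) − (-50)·(-1.1)] / 6275 = -0.02048
|∇h| = √(-0.01195² + -0.02048²) = 0.02371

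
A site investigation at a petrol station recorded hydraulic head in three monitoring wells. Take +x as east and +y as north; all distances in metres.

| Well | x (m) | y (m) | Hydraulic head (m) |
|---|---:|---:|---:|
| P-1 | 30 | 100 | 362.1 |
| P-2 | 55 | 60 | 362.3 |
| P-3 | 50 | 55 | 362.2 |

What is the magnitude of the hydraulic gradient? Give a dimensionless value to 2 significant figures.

0.016

Differences from P-1: to P-2 (Δx, Δy, Δh) = (25, -40, +0.2); to P-3 = (20, -45, +0.1).
Determinant of the coordinate differences = 25·(-45) − 20·(-40) = -325.
∂h/∂x = [(+0.2)·(-45) − (+0.1)·(-40)] / -325 = +0.01538
∂h/∂y = [25·(+0.1) − 20·(+0.2)] / -325 = +0.004615
|∇h| = √(0.01538² + 0.004615²) = 0.01606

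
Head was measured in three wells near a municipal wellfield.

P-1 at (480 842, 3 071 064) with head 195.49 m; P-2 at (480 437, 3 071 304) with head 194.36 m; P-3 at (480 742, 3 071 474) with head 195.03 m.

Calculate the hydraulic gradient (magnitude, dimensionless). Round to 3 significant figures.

With h = a·x + b·y + c and P-1 as origin, the differences give:
  (-405)·a + 240·b = -1.13
  (-100)·a + 410·b = -0.46
Eliminate b (×410 and ×240, subtract): -142050·a = -352.900 → a = ∂h/∂x = +0.002484
Back-substitute: b = ∂h/∂y = -0.0005160.
|∇h| = √(0.002484² + -0.0005160²) = 0.002537

0.00254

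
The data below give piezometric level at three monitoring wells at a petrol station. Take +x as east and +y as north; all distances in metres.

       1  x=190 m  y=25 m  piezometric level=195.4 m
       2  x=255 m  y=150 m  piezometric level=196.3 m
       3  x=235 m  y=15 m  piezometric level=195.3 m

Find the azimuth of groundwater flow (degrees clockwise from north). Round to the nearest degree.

Differences from 1: to 2 (Δx, Δy, Δh) = (65, 125, +0.9); to 3 = (45, -10, -0.1).
Solve a·Δx + b·Δy = Δh: det = 65·(-10) − 45·125 = -6275.
∂h/∂x = [(+0.9)·(-10) − (-0.1)·125] / -6275 = -0.0005578
∂h/∂y = [65·(-0.1) − 45·(+0.9)] / -6275 = +0.007490
Flow direction (−∇h) has components (+0.0005578 E, -0.007490 N).
Azimuth = atan2(E, N) = atan2(+0.0005578, -0.007490) = 175.7° ≈ 176°.

176°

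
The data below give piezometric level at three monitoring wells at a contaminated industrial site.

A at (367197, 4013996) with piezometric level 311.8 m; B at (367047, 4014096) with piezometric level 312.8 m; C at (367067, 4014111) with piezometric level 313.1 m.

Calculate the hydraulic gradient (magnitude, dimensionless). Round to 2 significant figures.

With h = a·x + b·y + c and A as origin, the differences give:
  (-150)·a + 100·b = +1.0
  (-130)·a + 115·b = +1.3
Eliminate b (×115 and ×100, subtract): -4250·a = -15.00 → a = ∂h/∂x = +0.003529
Back-substitute: b = ∂h/∂y = +0.01529.
|∇h| = √(0.003529² + 0.01529²) = 0.01569

0.016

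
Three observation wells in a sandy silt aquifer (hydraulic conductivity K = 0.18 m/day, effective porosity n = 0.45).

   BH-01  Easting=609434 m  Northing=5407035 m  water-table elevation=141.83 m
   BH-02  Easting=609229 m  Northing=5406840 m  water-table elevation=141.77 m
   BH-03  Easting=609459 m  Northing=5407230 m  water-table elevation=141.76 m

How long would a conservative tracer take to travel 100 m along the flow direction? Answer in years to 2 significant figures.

Taking BH-01 as reference: BH-02−BH-01 = (-205, -195, -0.06); BH-03−BH-01 = (25, 195, -0.07).
Solve a·Δx + b·Δy = Δh: det = (-205)·195 − 25·(-195) = -35100.
∂h/∂x = [(-0.06)·195 − (-0.07)·(-195)] / -35100 = +0.0007222
∂h/∂y = [(-205)·(-0.07) − 25·(-0.06)] / -35100 = -0.0004516
|∇h| = √(0.0007222² + -0.0004516²) = 0.0008518
Seepage velocity v = K·i/n = 0.18 × 0.0008518 / 0.45 = 0.0003407 m/day.
t = 100 / 0.0003407 = 2.935e+05 days = 804 years.

800 years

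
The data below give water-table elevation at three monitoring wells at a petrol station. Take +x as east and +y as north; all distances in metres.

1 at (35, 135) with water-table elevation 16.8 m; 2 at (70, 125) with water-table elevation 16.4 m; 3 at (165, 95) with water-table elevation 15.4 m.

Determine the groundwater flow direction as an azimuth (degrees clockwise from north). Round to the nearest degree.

034°

With h = a·x + b·y + c and 1 as origin, the differences give:
  35·a + (-10)·b = -0.4
  130·a + (-40)·b = -1.4
Eliminate b (×(-40) and ×(-10), subtract): -100·a = 2.00 → a = ∂h/∂x = -0.02000
Back-substitute: b = ∂h/∂y = -0.03000.
Flow direction (−∇h) has components (+0.02000 E, +0.03000 N).
Azimuth = atan2(E, N) = atan2(+0.02000, +0.03000) = 33.7° ≈ 034°.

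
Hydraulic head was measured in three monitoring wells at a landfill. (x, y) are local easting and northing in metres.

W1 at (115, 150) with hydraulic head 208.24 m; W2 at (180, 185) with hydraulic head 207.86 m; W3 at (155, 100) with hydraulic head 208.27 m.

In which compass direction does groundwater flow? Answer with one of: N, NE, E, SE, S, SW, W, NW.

Taking W1 as reference: W2−W1 = (65, 35, -0.38); W3−W1 = (40, -50, +0.03).
Determinant of the coordinate differences = 65·(-50) − 40·35 = -4650.
∂h/∂x = [(-0.38)·(-50) − (+0.03)·35] / -4650 = -0.003860
∂h/∂y = [65·(+0.03) − 40·(-0.38)] / -4650 = -0.003688
Flow = −∇h = (+0.003860 east, +0.003688 north), which points northeast.

NE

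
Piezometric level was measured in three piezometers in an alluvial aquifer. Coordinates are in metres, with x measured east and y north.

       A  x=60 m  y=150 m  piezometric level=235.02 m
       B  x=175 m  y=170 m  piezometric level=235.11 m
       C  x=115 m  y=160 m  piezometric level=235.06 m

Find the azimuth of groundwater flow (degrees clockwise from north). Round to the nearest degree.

344°

Differences from A: to B (Δx, Δy, Δh) = (115, 20, +0.09); to C = (55, 10, +0.04).
Solve a·Δx + b·Δy = Δh: det = 115·10 − 55·20 = 50.
∂h/∂x = [(+0.09)·10 − (+0.04)·20] / 50 = +0.002000
∂h/∂y = [115·(+0.04) − 55·(+0.09)] / 50 = -0.007000
Flow direction (−∇h) has components (-0.002000 E, +0.007000 N).
Azimuth = atan2(E, N) = atan2(-0.002000, +0.007000) = 344.1° ≈ 344°.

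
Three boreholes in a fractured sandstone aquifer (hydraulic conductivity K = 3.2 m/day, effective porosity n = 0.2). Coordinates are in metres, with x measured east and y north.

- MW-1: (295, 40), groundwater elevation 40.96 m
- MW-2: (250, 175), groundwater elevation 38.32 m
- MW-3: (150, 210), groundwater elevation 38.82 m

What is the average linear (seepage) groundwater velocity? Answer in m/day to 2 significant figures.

0.44 m/day

With h = a·x + b·y + c and MW-1 as origin, the differences give:
  (-45)·a + 135·b = -2.64
  (-145)·a + 170·b = -2.14
Eliminate b (×170 and ×135, subtract): 11925·a = -159.900 → a = ∂h/∂x = -0.01341
Back-substitute: b = ∂h/∂y = -0.02403.
|∇h| = √(-0.01341² + -0.02403²) = 0.02752
Seepage velocity v = K·i/n = 3.2 × 0.02752 / 0.2 = 0.4403 m/day.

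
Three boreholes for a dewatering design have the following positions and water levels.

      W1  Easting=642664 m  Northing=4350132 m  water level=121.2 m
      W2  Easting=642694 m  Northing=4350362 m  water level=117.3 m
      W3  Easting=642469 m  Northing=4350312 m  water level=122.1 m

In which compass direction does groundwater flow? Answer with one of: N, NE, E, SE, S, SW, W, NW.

NE

Taking W1 as reference: W2−W1 = (30, 230, -3.9); W3−W1 = (-195, 180, +0.9).
Determinant of the coordinate differences = 30·180 − (-195)·230 = 50250.
∂h/∂x = [(-3.9)·180 − (+0.9)·230] / 50250 = -0.01809
∂h/∂y = [30·(+0.9) − (-195)·(-3.9)] / 50250 = -0.01460
Flow = −∇h = (+0.01809 east, +0.01460 north), which points northeast.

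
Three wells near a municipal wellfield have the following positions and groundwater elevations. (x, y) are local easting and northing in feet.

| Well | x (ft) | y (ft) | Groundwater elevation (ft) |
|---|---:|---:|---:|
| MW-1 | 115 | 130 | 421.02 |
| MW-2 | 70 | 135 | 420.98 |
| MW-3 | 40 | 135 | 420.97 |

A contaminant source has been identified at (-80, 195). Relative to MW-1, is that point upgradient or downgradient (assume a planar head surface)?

downgradient

Taking MW-1 as reference: MW-2−MW-1 = (-45, 5, -0.04); MW-3−MW-1 = (-75, 5, -0.05).
Solve a·Δx + b·Δy = Δh: det = (-45)·5 − (-75)·5 = 150.
∂h/∂x = [(-0.04)·5 − (-0.05)·5] / 150 = +0.0003333
∂h/∂y = [(-45)·(-0.05) − (-75)·(-0.04)] / 150 = -0.005000
Head at (-80, 195) = 421.02 + (+0.0003333)·(-195) + (-0.005000)·(65) = 420.63 ft.
That is lower than the 421.02 ft at MW-1, so the point is downgradient.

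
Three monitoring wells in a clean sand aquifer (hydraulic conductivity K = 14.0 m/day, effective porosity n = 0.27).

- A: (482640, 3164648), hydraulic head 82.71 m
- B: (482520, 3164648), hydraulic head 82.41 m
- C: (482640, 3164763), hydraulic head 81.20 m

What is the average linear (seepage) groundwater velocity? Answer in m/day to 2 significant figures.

0.69 m/day

∂h/∂x = (82.41 − 82.71) / (482520 − 482640) = +0.002500
∂h/∂y = (81.20 − 82.71) / (3164763 − 3164648) = -0.01313
|∇h| = √(0.002500² + -0.01313²) = 0.01337
Seepage velocity v = K·i/n = 14.0 × 0.01337 / 0.27 = 0.6933 m/day.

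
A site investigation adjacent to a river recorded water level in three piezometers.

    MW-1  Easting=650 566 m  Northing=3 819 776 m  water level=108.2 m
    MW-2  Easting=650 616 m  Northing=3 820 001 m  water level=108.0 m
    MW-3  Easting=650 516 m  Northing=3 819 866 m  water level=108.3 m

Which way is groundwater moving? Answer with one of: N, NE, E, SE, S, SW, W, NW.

Taking MW-1 as reference: MW-2−MW-1 = (50, 225, -0.2); MW-3−MW-1 = (-50, 90, +0.1).
Determinant of the coordinate differences = 50·90 − (-50)·225 = 15750.
∂h/∂x = [(-0.2)·90 − (+0.1)·225] / 15750 = -0.002571
∂h/∂y = [50·(+0.1) − (-50)·(-0.2)] / 15750 = -0.0003175
Flow = −∇h = (+0.002571 east, +0.0003175 north), which points east.

E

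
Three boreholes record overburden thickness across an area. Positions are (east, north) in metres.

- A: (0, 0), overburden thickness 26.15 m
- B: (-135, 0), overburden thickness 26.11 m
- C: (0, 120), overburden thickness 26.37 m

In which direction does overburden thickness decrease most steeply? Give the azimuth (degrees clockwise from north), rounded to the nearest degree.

189°

∂d/∂x = (26.11 − 26.15) / (-135 − 0) = +0.0002963
∂d/∂y = (26.37 − 26.15) / (120 − 0) = +0.001833
Steepest decrease is along −∇f: components (-0.0002963 E, -0.001833 N).
Azimuth = atan2(-0.0002963, -0.001833) = 189.2° ≈ 189°.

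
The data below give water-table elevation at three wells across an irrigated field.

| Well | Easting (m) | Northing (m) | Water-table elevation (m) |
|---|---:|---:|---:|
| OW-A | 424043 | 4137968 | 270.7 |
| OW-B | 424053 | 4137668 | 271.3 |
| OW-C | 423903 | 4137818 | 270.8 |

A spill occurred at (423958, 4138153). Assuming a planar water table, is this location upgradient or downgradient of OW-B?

downgradient

Taking OW-A as reference: OW-B−OW-A = (10, -300, +0.6); OW-C−OW-A = (-140, -150, +0.1).
Solve a·Δx + b·Δy = Δh: det = 10·(-150) − (-140)·(-300) = -43500.
∂h/∂x = [(+0.6)·(-150) − (+0.1)·(-300)] / -43500 = +0.001379
∂h/∂y = [10·(+0.1) − (-140)·(+0.6)] / -43500 = -0.001954
Head at (423958, 4138153) = 270.7 + (+0.001379)·(-85) + (-0.001954)·(185) = 270.22 m.
That is lower than the 271.3 m at OW-B, so the point is downgradient.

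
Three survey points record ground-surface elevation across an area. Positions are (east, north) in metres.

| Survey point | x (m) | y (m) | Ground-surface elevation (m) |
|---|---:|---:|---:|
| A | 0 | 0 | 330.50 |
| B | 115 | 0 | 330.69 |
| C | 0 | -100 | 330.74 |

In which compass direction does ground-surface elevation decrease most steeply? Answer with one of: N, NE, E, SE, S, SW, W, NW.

NW

∂z/∂x = (330.69 − 330.50) / (115 − 0) = +0.001652
∂z/∂y = (330.74 − 330.50) / (-100 − 0) = -0.002400
Steepest decrease is along −∇f = (-0.001652 E, +0.002400 N) → northwest.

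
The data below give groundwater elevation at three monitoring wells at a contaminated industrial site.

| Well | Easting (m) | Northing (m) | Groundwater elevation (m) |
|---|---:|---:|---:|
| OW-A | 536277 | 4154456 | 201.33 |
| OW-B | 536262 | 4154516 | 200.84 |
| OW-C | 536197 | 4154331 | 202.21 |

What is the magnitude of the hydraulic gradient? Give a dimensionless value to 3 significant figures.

Differences from OW-A: to OW-B (Δx, Δy, Δh) = (-15, 60, -0.49); to OW-C = (-80, -125, +0.88).
Determinant of the coordinate differences = (-15)·(-125) − (-80)·60 = 6675.
∂h/∂x = [(-0.49)·(-125) − (+0.88)·60] / 6675 = +0.001266
∂h/∂y = [(-15)·(+0.88) − (-80)·(-0.49)] / 6675 = -0.007850
|∇h| = √(0.001266² + -0.007850²) = 0.007951

0.00795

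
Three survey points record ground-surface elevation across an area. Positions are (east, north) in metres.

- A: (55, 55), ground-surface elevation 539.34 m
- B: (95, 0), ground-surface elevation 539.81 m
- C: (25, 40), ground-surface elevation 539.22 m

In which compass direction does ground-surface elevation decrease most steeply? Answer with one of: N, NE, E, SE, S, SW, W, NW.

NW

With z = a·x + b·y + c and A as origin, the differences give:
  40·a + (-55)·b = +0.47
  (-30)·a + (-15)·b = -0.12
Eliminate b (×(-15) and ×(-55), subtract): -2250·a = -13.650 → a = ∂z/∂x = +0.006067
Back-substitute: b = ∂z/∂y = -0.004133.
Steepest decrease is along −∇f = (-0.006067 E, +0.004133 N) → northwest.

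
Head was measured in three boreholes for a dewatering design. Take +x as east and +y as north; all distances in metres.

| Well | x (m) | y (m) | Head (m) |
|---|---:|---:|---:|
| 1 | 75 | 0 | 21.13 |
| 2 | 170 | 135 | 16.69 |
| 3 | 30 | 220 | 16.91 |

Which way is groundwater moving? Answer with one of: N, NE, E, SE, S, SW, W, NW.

NE

With h = a·x + b·y + c and 1 as origin, the differences give:
  95·a + 135·b = -4.44
  (-45)·a + 220·b = -4.22
Eliminate b (×220 and ×135, subtract): 26975·a = -407.100 → a = ∂h/∂x = -0.01509
Back-substitute: b = ∂h/∂y = -0.02227.
Flow = −∇h = (+0.01509 east, +0.02227 north), which points northeast.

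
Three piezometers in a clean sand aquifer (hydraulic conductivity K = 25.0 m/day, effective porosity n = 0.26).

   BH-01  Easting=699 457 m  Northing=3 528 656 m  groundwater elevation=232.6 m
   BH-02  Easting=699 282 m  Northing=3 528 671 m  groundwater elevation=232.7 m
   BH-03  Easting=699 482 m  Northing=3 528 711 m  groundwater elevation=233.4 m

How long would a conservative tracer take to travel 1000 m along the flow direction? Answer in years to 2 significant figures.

With h = a·x + b·y + c and BH-01 as origin, the differences give:
  (-175)·a + 15·b = +0.1
  25·a + 55·b = +0.8
Eliminate b (×55 and ×15, subtract): -10000·a = -6.50 → a = ∂h/∂x = +0.0006500
Back-substitute: b = ∂h/∂y = +0.01425.
|∇h| = √(0.0006500² + 0.01425²) = 0.01426
Seepage velocity v = K·i/n = 25.0 × 0.01426 / 0.26 = 1.371 m/day.
t = 1000 / 1.371 = 729.4 days = 2 years.

2.0 years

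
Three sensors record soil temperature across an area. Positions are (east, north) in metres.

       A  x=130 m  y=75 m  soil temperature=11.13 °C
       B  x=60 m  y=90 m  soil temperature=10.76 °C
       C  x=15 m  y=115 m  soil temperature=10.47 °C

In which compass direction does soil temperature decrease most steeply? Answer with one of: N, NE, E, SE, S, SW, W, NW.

Taking A as reference: B−A = (-70, 15, -0.37); C−A = (-115, 40, -0.66).
Solve a·Δx + b·Δy = ΔT: det = (-70)·40 − (-115)·15 = -1075.
∂T/∂x = [(-0.37)·40 − (-0.66)·15] / -1075 = +0.004558
∂T/∂y = [(-70)·(-0.66) − (-115)·(-0.37)] / -1075 = -0.003395
Steepest decrease is along −∇f = (-0.004558 E, +0.003395 N) → northwest.

NW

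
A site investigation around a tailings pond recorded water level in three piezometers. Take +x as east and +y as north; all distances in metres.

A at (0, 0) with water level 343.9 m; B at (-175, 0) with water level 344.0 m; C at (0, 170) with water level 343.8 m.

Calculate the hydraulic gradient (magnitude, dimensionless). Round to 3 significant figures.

0.000820

∂h/∂x = (344.0 − 343.9) / (-175 − 0) = -0.0005714
∂h/∂y = (343.8 − 343.9) / (170 − 0) = -0.0005882
|∇h| = √(-0.0005714² + -0.0005882²) = 0.00082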